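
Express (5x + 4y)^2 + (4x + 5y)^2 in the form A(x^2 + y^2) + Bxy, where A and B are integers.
41(x^2 + y^2) + 80xy

Expanding: (5x + 4y)^2 = 25x^2 + 40xy + 16y^2
(4x + 5y)^2 = 16x^2 + 40xy + 25y^2
Sum = (25+16)(x^2+y^2) + 80xy = 41(x^2 + y^2) + 80xy
This is symmetric in x and y.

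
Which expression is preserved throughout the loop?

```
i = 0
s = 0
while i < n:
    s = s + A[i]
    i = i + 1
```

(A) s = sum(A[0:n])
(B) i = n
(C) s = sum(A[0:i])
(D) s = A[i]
C

A loop invariant must hold before the first iteration and be re-established by every execution of the body.

(C) s = sum(A[0:i]): Initially i = 0 and s = 0 = sum of the empty slice A[0:0]. If s = sum(A[0:i]) holds at the top of an iteration, the body sets s to sum(A[0:i]) + A[i] = sum(A[0:i+1]) and then i to i+1, so s = sum(A[0:i]) holds again. At exit i = n, giving s = sum(A[0:n]).

The other options fail:
(A) s = sum(A[0:n]): false before the loop (s = 0, not the full sum) -- it only becomes true at exit.
(B) i = n: false initially (i = 0); it is the exit condition, not an invariant.
(D) s = A[i]: after the first iteration s = A[0] but i = 1, so s = A[i] compares s with the wrong element (and fails in general).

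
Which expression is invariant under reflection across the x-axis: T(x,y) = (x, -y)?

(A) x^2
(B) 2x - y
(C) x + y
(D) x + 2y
A

The map is reflection across the x-axis: T(x,y) = (x, -y).
Substitute the transformed coordinates into each option and compare with the original:
(A) x^2  ->  (x)^2 = x^2   [equals x^2: invariant]
(B) 2x - y  ->  2(x) - (-y) = 2x + y   [differs from 2x - y: not invariant]
(C) x + y  ->  (x) + (-y) = x - y   [differs from x + y: not invariant]
(D) x + 2y  ->  (x) + 2(-y) = x - 2y   [differs from x + 2y: not invariant]

Only option (A), x^2, is unchanged by the transformation.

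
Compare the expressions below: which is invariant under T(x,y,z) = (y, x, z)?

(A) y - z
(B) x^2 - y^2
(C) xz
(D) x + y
D

Apply T(x,y,z) = (y, x, z) to each option, i.e. replace (x, y, z) by the transformed coordinates.
Substitute the transformed coordinates into each option and compare with the original:
(A) y - z  ->  (x) - (z) = x - z   [differs from y - z: not invariant]
(B) x^2 - y^2  ->  (y)^2 - (x)^2 = -x^2 + y^2   [differs from x^2 - y^2: not invariant]
(C) xz  ->  (y)(z) = yz   [differs from xz: not invariant]
(D) x + y  ->  (y) + (x) = x + y   [equals x + y: invariant]

Only option (D), x + y, is unchanged by the transformation.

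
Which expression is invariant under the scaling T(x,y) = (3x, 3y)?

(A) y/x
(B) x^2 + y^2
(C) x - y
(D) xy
A

Under the uniform scaling T(x,y) = (3x, 3y):
Substitute the transformed coordinates into each option and compare with the original:
(A) y/x  ->  (3y)/(3x) = y/x   [equals y/x: invariant]
(B) x^2 + y^2  ->  (3x)^2 + (3y)^2 = 9x^2 + 9y^2   [differs from x^2 + y^2: not invariant]
(C) x - y  ->  (3x) - (3y) = 3x - 3y   [differs from x - y: not invariant]
(D) xy  ->  (3x)(3y) = 9xy   [differs from xy: not invariant]

Only option (A), y/x, is unchanged by the transformation.
The common factor 3 cancels in a ratio of coordinates, while sums, products and sums of squares pick up factors of 3 or 9.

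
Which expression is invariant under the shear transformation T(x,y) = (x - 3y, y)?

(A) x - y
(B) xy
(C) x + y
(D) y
D

Under the shear T(x,y) = (x - 3y, y):
Substitute the transformed coordinates into each option and compare with the original:
(A) x - y  ->  (x - 3y) - (y) = x - 4y   [differs from x - y: not invariant]
(B) xy  ->  (x - 3y)(y) = xy - 3y^2   [differs from xy: not invariant]
(C) x + y  ->  (x - 3y) + (y) = x - 2y   [differs from x + y: not invariant]
(D) y  ->  (y) = y   [equals y: invariant]

Only option (D), y, is unchanged by the transformation.
A horizontal shear moves points parallel to the x-axis, so the y-coordinate (and any function of y alone) is unchanged.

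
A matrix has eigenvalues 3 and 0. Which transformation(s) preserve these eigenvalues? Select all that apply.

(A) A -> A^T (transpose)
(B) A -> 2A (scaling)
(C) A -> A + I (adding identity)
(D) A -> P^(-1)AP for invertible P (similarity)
A and D

Eigenvalues are preserved by:
1. Similarity transformations: A -> P^(-1)AP (same characteristic polynomial)
2. Transpose: A^T has the same eigenvalues as A

Eigenvalues are NOT preserved by:
- Adding identity: eigenvalues become 3+1, 0+1
- Scaling: eigenvalues become 6, 0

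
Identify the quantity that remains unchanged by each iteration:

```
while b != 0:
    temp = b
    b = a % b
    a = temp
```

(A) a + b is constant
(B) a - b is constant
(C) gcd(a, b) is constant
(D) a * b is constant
C

A loop invariant must hold before the first iteration and be re-established by every execution of the body.

(C) gcd(a, b) is constant: One iteration replaces (a, b) by (b, a mod b). Since a mod b = a - q*b for an integer q, any common divisor of a and b divides b and a mod b, and conversely; hence gcd(b, a mod b) = gcd(a, b). For instance (33, 4) -> (4, 1) keeps gcd = 1. At exit b = 0 and a = gcd of the original inputs.

The other options fail:
(A) a + b is constant: e.g. (a, b) = (33, 4) -> (4, 1): the sum goes from 37 to 5.
(B) a - b is constant: e.g. (a, b) = (33, 4) -> (4, 1): the difference goes from 29 to 3.
(D) a * b is constant: e.g. (a, b) = (33, 4) -> (4, 1): the product goes from 132 to 4.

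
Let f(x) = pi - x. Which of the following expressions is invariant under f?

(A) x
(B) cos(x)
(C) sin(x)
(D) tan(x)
C

For f(x) = pi - x:
sin(pi - x) = sin(x), so sine is invariant under this transformation.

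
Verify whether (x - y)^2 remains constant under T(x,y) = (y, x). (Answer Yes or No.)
Yes

Substitute T(x,y) = (y, x) into the expression and compare with the original.

Original: (x - y)^2
After applying T: ((y) - (x))^2 = x^2 - 2xy + y^2

This is identical to the original (x - y)^2, so the expression is invariant.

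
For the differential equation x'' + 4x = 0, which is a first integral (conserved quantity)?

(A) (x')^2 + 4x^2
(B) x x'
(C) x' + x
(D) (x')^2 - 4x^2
A

A first integral I satisfies dI/dt = 0 along every solution. Differentiate each option and use the equation of motion:
(A) d/dt[(x')^2 + 4x^2] = 2x'x'' + 8x x' = 2x'(-4x) + 8x x' = 0
(B) d/dt[x x'] = (x')^2 + x x'' = (x')^2 - 4x^2, not identically 0
(C) d/dt[x' + x] = x'' + x' = -4x + x', not identically 0
(D) d/dt[(x')^2 - 4x^2] = 2x'x'' - 8x x' = -16x x', not identically 0

Only (A) has zero time-derivative. So the energy-like quantity (x')^2 + 4x^2 is the first integral.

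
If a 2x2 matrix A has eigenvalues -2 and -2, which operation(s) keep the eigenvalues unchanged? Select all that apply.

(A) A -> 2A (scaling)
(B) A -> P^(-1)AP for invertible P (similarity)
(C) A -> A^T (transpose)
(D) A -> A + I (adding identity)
B and C

Eigenvalues are preserved by:
1. Similarity transformations: A -> P^(-1)AP (same characteristic polynomial)
2. Transpose: A^T has the same eigenvalues as A

Eigenvalues are NOT preserved by:
- Adding identity: eigenvalues become -2+1, -2+1
- Scaling: eigenvalues become -4, -4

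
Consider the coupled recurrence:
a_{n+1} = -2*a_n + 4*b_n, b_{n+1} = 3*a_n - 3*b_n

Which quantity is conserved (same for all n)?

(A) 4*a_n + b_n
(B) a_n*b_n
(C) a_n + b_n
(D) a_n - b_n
C

Replace a_n by a_{n+1} = -2*a_n + 4*b_n and b_n by b_{n+1} = 3*a_n - 3*b_n in each option and simplify:
(A) 4*a_n + b_n  ->  4*(-2*a_n + 4*b_n) + (3*a_n - 3*b_n) = -5*a_n + 13*b_n   [not conserved]
(B) a_n*b_n  ->  (-2*a_n + 4*b_n)*(3*a_n - 3*b_n) = -6*a_n^2 + 18*a_n*b_n - 12*b_n^2   [not conserved]
(C) a_n + b_n  ->  (-2*a_n + 4*b_n) + (3*a_n - 3*b_n) = a_n + b_n   [conserved]
(D) a_n - b_n  ->  (-2*a_n + 4*b_n) - (3*a_n - 3*b_n) = -5*a_n + 7*b_n   [not conserved]

Only (C) a_n + b_n returns to itself after one step, so it is the conserved quantity.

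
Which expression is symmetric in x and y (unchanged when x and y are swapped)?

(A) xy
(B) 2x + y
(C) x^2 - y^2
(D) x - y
A

A symmetric expression is unchanged when the variables are permuted; here the transformation to test is the swap (x, y) -> (y, x).
Substitute the transformed coordinates into each option and compare with the original:
(A) xy  ->  (y)(x) = xy   [equals xy: invariant]
(B) 2x + y  ->  2(y) + (x) = x + 2y   [differs from 2x + y: not invariant]
(C) x^2 - y^2  ->  (y)^2 - (x)^2 = -x^2 + y^2   [differs from x^2 - y^2: not invariant]
(D) x - y  ->  (y) - (x) = -x + y   [differs from x - y: not invariant]

Only option (A), xy, is unchanged by the transformation.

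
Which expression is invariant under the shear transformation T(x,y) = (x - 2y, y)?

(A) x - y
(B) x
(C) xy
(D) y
D

Under the shear T(x,y) = (x - 2y, y):
Substitute the transformed coordinates into each option and compare with the original:
(A) x - y  ->  (x - 2y) - (y) = x - 3y   [differs from x - y: not invariant]
(B) x  ->  (x - 2y) = x - 2y   [differs from x: not invariant]
(C) xy  ->  (x - 2y)(y) = xy - 2y^2   [differs from xy: not invariant]
(D) y  ->  (y) = y   [equals y: invariant]

Only option (D), y, is unchanged by the transformation.
A horizontal shear moves points parallel to the x-axis, so the y-coordinate (and any function of y alone) is unchanged.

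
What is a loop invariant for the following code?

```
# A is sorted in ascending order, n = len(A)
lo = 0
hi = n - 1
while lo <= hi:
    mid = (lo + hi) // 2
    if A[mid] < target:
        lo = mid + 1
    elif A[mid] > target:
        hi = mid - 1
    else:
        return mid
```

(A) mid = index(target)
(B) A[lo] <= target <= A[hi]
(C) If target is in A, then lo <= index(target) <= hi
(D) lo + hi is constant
C

A loop invariant must hold before the first iteration and be re-established by every execution of the body.

(C) If target is in A, then lo <= index(target) <= hi: Before the loop [lo, hi] = [0, n-1] covers every index. When A[mid] < target, sortedness puts target strictly to the right of mid, so setting lo = mid + 1 keeps index(target) in [lo, hi]; symmetrically for hi = mid - 1. Hence 'if target is in A then lo <= index(target) <= hi' holds after every iteration, and when lo > hi it proves target is absent.

The other options fail:
(A) mid = index(target): mid is just the current probe; it equals index(target) only on the iteration that returns.
(B) A[lo] <= target <= A[hi]: fails when target is not in A (e.g. target < A[0] already violates it before the loop), so it is not maintained in general.
(D) lo + hi is constant: each iteration moves exactly one of lo, hi, so lo + hi changes (e.g. 0 + (n-1) becomes (mid+1) + (n-1)).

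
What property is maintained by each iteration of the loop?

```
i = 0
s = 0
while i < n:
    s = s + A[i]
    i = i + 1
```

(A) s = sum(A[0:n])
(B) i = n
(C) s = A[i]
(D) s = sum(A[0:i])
D

A loop invariant must hold before the first iteration and be re-established by every execution of the body.

(D) s = sum(A[0:i]): Initially i = 0 and s = 0 = sum of the empty slice A[0:0]. If s = sum(A[0:i]) holds at the top of an iteration, the body sets s to sum(A[0:i]) + A[i] = sum(A[0:i+1]) and then i to i+1, so s = sum(A[0:i]) holds again. At exit i = n, giving s = sum(A[0:n]).

The other options fail:
(A) s = sum(A[0:n]): false before the loop (s = 0, not the full sum) -- it only becomes true at exit.
(B) i = n: false initially (i = 0); it is the exit condition, not an invariant.
(C) s = A[i]: after the first iteration s = A[0] but i = 1, so s = A[i] compares s with the wrong element (and fails in general).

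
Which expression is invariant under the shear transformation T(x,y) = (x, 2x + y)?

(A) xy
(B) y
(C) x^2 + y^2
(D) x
D

Under the shear T(x,y) = (x, 2x + y):
Substitute the transformed coordinates into each option and compare with the original:
(A) xy  ->  (x)(2x + y) = 2x^2 + xy   [differs from xy: not invariant]
(B) y  ->  (2x + y) = 2x + y   [differs from y: not invariant]
(C) x^2 + y^2  ->  (x)^2 + (2x + y)^2 = 5x^2 + 4xy + y^2   [differs from x^2 + y^2: not invariant]
(D) x  ->  (x) = x   [equals x: invariant]

Only option (D), x, is unchanged by the transformation.
A vertical shear moves points parallel to the y-axis, so the x-coordinate (and any function of x alone) is unchanged.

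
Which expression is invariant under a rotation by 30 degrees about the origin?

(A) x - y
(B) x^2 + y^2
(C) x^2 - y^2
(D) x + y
B

A rotation by 30 degrees sends (x, y) to (sqrt(3)x/2 - y/2, x/2 + sqrt(3)y/2).
Substitute the transformed coordinates into each option and compare with the original:
(A) x - y  ->  (sqrt(3)x/2 - y/2) - (x/2 + sqrt(3)y/2) = -x/2 + sqrt(3)x/2 - sqrt(3)y/2 - y/2   [differs from x - y: not invariant]
(B) x^2 + y^2  ->  (sqrt(3)x/2 - y/2)^2 + (x/2 + sqrt(3)y/2)^2 = x^2 + y^2   [equals x^2 + y^2: invariant]
(C) x^2 - y^2  ->  (sqrt(3)x/2 - y/2)^2 - (x/2 + sqrt(3)y/2)^2 = x^2/2 - sqrt(3)xy - y^2/2   [differs from x^2 - y^2: not invariant]
(D) x + y  ->  (sqrt(3)x/2 - y/2) + (x/2 + sqrt(3)y/2) = x/2 + sqrt(3)x/2 - y/2 + sqrt(3)y/2   [differs from x + y: not invariant]

Only option (B), x^2 + y^2, is unchanged by the transformation.
Geometrically, x^2 + y^2 is the squared distance from the origin, which every rotation about the origin preserves.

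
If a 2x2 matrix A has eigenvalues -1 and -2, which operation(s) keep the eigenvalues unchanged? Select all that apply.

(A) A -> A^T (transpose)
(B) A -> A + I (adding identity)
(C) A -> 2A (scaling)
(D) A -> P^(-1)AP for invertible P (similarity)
A and D

Eigenvalues are preserved by:
1. Similarity transformations: A -> P^(-1)AP (same characteristic polynomial)
2. Transpose: A^T has the same eigenvalues as A

Eigenvalues are NOT preserved by:
- Adding identity: eigenvalues become -1+1, -2+1
- Scaling: eigenvalues become -2, -4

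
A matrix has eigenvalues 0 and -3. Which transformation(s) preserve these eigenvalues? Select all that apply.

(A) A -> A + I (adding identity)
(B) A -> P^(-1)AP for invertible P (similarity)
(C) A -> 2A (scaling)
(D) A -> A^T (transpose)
B and D

Eigenvalues are preserved by:
1. Similarity transformations: A -> P^(-1)AP (same characteristic polynomial)
2. Transpose: A^T has the same eigenvalues as A

Eigenvalues are NOT preserved by:
- Adding identity: eigenvalues become 0+1, -3+1
- Scaling: eigenvalues become 0, -6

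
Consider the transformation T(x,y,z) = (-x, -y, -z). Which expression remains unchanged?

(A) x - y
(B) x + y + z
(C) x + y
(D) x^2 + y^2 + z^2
D

Apply T(x,y,z) = (-x, -y, -z) to each option, i.e. replace (x, y, z) by the transformed coordinates.
Substitute the transformed coordinates into each option and compare with the original:
(A) x - y  ->  (-x) - (-y) = -x + y   [differs from x - y: not invariant]
(B) x + y + z  ->  (-x) + (-y) + (-z) = -x - y - z   [differs from x + y + z: not invariant]
(C) x + y  ->  (-x) + (-y) = -x - y   [differs from x + y: not invariant]
(D) x^2 + y^2 + z^2  ->  (-x)^2 + (-y)^2 + (-z)^2 = x^2 + y^2 + z^2   [equals x^2 + y^2 + z^2: invariant]

Only option (D), x^2 + y^2 + z^2, is unchanged by the transformation.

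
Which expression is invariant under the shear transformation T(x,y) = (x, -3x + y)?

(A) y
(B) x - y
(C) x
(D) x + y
C

Under the shear T(x,y) = (x, -3x + y):
Substitute the transformed coordinates into each option and compare with the original:
(A) y  ->  (-3x + y) = -3x + y   [differs from y: not invariant]
(B) x - y  ->  (x) - (-3x + y) = 4x - y   [differs from x - y: not invariant]
(C) x  ->  (x) = x   [equals x: invariant]
(D) x + y  ->  (x) + (-3x + y) = -2x + y   [differs from x + y: not invariant]

Only option (C), x, is unchanged by the transformation.
A vertical shear moves points parallel to the y-axis, so the x-coordinate (and any function of x alone) is unchanged.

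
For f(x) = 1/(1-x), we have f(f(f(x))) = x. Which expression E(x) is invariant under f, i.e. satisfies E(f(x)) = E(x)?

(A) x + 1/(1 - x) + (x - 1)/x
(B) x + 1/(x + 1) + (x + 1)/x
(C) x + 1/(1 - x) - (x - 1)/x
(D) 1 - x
A

Replace x by f(x) = 1/(1 - x) in each option and simplify. As a quick numerical cross-check, also compare E(3) with E(f(3)) = E(-1/2).

(A) x + 1/(1 - x) + (x - 1)/x  ->  (1/(1 - x)) + 1/(1 - (1/(1 - x))) + ((1/(1 - x)) - 1)/(1/(1 - x)), which simplifies back to x + 1/(1 - x) + (x - 1)/x; check: E(3) = 19/6, E(-1/2) = 19/6.   [invariant]
(B) x + 1/(x + 1) + (x + 1)/x  ->  (1/(1 - x)) + 1/((1/(1 - x)) + 1) + ((1/(1 - x)) + 1)/(1/(1 - x)) = (-x^3 + 6x^2 - 11x + 7)/(x^2 - 3x + 2); check: E(3) = 55/12 but E(-1/2) = 1/2.   [not invariant]
(C) x + 1/(1 - x) - (x - 1)/x  ->  (1/(1 - x)) + 1/(1 - (1/(1 - x))) - ((1/(1 - x)) - 1)/(1/(1 - x)) = (x^2(1 - x) - x + (x - 1)^2)/(x(x - 1)); check: E(3) = 11/6 but E(-1/2) = -17/6.   [not invariant]
(D) 1 - x  ->  1 - (1/(1 - x)) = x/(x - 1); check: E(3) = -2 but E(-1/2) = 3/2.   [not invariant]

Only (A) is unchanged. Indeed f(f(x)) = 1/(1 - 1/(1-x)) = (1-x)/(-x) = (x-1)/x, so E(x) = x + f(x) + f(f(x)) is the sum over the whole 3-cycle; applying f just permutes the three terms cyclically (x -> f(x) -> f(f(x)) -> x), leaving the sum unchanged.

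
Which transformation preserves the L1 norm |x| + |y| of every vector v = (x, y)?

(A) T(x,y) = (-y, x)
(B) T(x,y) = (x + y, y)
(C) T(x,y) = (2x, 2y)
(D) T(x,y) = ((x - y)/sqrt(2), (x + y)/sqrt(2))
A

A transformation preserves a norm if ||T(v)|| = ||v|| for every v; a single vector where the norm changes rules an option out.

(A) T(x,y) = (-y, x): preserves the norm -- it only permutes the coordinates and/or flips signs, which leaves |x| + |y| unchanged.
(B) T(x,y) = (x + y, y): v = (0, 1) has norm |0| + |1| = 1, but T(v) = (1, 1) has norm 2 -- not preserved.
(C) T(x,y) = (2x, 2y): v = (1, 0) has norm |1| + |0| = 1, but T(v) = (2, 0) has norm 2 -- not preserved.
(D) T(x,y) = ((x - y)/sqrt(2), (x + y)/sqrt(2)): v = (1, 0) has norm |1| + |0| = 1, but T(v) = (sqrt(2)/2, sqrt(2)/2) has norm sqrt(2) -- not preserved.

Therefore the answer is (A).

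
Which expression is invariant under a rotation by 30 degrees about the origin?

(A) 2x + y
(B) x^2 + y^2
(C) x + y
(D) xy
B

A rotation by 30 degrees sends (x, y) to (sqrt(3)x/2 - y/2, x/2 + sqrt(3)y/2).
Substitute the transformed coordinates into each option and compare with the original:
(A) 2x + y  ->  2(sqrt(3)x/2 - y/2) + (x/2 + sqrt(3)y/2) = x/2 + sqrt(3)x - y + sqrt(3)y/2   [differs from 2x + y: not invariant]
(B) x^2 + y^2  ->  (sqrt(3)x/2 - y/2)^2 + (x/2 + sqrt(3)y/2)^2 = x^2 + y^2   [equals x^2 + y^2: invariant]
(C) x + y  ->  (sqrt(3)x/2 - y/2) + (x/2 + sqrt(3)y/2) = x/2 + sqrt(3)x/2 - y/2 + sqrt(3)y/2   [differs from x + y: not invariant]
(D) xy  ->  (sqrt(3)x/2 - y/2)(x/2 + sqrt(3)y/2) = sqrt(3)x^2/4 + xy/2 - sqrt(3)y^2/4   [differs from xy: not invariant]

Only option (B), x^2 + y^2, is unchanged by the transformation.
Geometrically, x^2 + y^2 is the squared distance from the origin, which every rotation about the origin preserves.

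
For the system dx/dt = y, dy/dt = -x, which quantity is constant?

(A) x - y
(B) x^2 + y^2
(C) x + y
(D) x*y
B

A first integral I satisfies dI/dt = 0 along every solution. Differentiate each option and use the equation of motion:
(A) d/dt[x - y] = y - (-x) = x + y, not identically 0
(B) d/dt[x^2 + y^2] = 2x*dx/dt + 2y*dy/dt = 2x*y + 2y*(-x) = 0
(C) d/dt[x + y] = y + (-x) = y - x, not identically 0
(D) d/dt[x*y] = (dx/dt)y + x(dy/dt) = y^2 - x^2, not identically 0

Only (B) has zero time-derivative. So x^2 + y^2 (the squared radius; trajectories are circles) is the conserved quantity.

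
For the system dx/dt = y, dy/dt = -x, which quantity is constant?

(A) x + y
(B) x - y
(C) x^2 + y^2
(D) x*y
C

A first integral I satisfies dI/dt = 0 along every solution. Differentiate each option and use the equation of motion:
(A) d/dt[x + y] = y + (-x) = y - x, not identically 0
(B) d/dt[x - y] = y - (-x) = x + y, not identically 0
(C) d/dt[x^2 + y^2] = 2x*dx/dt + 2y*dy/dt = 2x*y + 2y*(-x) = 0
(D) d/dt[x*y] = (dx/dt)y + x(dy/dt) = y^2 - x^2, not identically 0

Only (C) has zero time-derivative. So x^2 + y^2 (the squared radius; trajectories are circles) is the conserved quantity.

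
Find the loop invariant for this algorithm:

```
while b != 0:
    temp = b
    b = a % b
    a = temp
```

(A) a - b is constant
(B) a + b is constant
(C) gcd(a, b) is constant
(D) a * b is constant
C

A loop invariant must hold before the first iteration and be re-established by every execution of the body.

(C) gcd(a, b) is constant: One iteration replaces (a, b) by (b, a mod b). Since a mod b = a - q*b for an integer q, any common divisor of a and b divides b and a mod b, and conversely; hence gcd(b, a mod b) = gcd(a, b). For instance (32, 7) -> (7, 4) keeps gcd = 1. At exit b = 0 and a = gcd of the original inputs.

The other options fail:
(A) a - b is constant: e.g. (a, b) = (32, 7) -> (7, 4): the difference goes from 25 to 3.
(B) a + b is constant: e.g. (a, b) = (32, 7) -> (7, 4): the sum goes from 39 to 11.
(D) a * b is constant: e.g. (a, b) = (32, 7) -> (7, 4): the product goes from 224 to 28.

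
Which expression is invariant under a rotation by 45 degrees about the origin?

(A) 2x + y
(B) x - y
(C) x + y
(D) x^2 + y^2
D

A rotation by 45 degrees sends (x, y) to (sqrt(2)x/2 - sqrt(2)y/2, sqrt(2)x/2 + sqrt(2)y/2).
Substitute the transformed coordinates into each option and compare with the original:
(A) 2x + y  ->  2(sqrt(2)x/2 - sqrt(2)y/2) + (sqrt(2)x/2 + sqrt(2)y/2) = 3sqrt(2)x/2 - sqrt(2)y/2   [differs from 2x + y: not invariant]
(B) x - y  ->  (sqrt(2)x/2 - sqrt(2)y/2) - (sqrt(2)x/2 + sqrt(2)y/2) = -sqrt(2)y   [differs from x - y: not invariant]
(C) x + y  ->  (sqrt(2)x/2 - sqrt(2)y/2) + (sqrt(2)x/2 + sqrt(2)y/2) = sqrt(2)x   [differs from x + y: not invariant]
(D) x^2 + y^2  ->  (sqrt(2)x/2 - sqrt(2)y/2)^2 + (sqrt(2)x/2 + sqrt(2)y/2)^2 = x^2 + y^2   [equals x^2 + y^2: invariant]

Only option (D), x^2 + y^2, is unchanged by the transformation.
Geometrically, x^2 + y^2 is the squared distance from the origin, which every rotation about the origin preserves.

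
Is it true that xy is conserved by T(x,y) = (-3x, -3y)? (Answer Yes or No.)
No

Substitute T(x,y) = (-3x, -3y) into the expression and compare with the original.

Original: xy
After applying T: (-3x)(-3y) = 9xy

This differs from the original xy (difference: 8xy), so the expression is NOT invariant.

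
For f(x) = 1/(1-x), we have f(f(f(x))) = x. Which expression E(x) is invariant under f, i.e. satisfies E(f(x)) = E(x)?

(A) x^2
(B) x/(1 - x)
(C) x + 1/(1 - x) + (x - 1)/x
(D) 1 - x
C

Replace x by f(x) = 1/(1 - x) in each option and simplify. As a quick numerical cross-check, also compare E(4) with E(f(4)) = E(-1/3).

(A) x^2  ->  (1/(1 - x))^2 = (x - 1)^(-2); check: E(4) = 16 but E(-1/3) = 1/9.   [not invariant]
(B) x/(1 - x)  ->  (1/(1 - x))/(1 - (1/(1 - x))) = -1/x; check: E(4) = -4/3 but E(-1/3) = -1/4.   [not invariant]
(C) x + 1/(1 - x) + (x - 1)/x  ->  (1/(1 - x)) + 1/(1 - (1/(1 - x))) + ((1/(1 - x)) - 1)/(1/(1 - x)), which simplifies back to x + 1/(1 - x) + (x - 1)/x; check: E(4) = 53/12, E(-1/3) = 53/12.   [invariant]
(D) 1 - x  ->  1 - (1/(1 - x)) = x/(x - 1); check: E(4) = -3 but E(-1/3) = 4/3.   [not invariant]

Only (C) is unchanged. Indeed f(f(x)) = 1/(1 - 1/(1-x)) = (1-x)/(-x) = (x-1)/x, so E(x) = x + f(x) + f(f(x)) is the sum over the whole 3-cycle; applying f just permutes the three terms cyclically (x -> f(x) -> f(f(x)) -> x), leaving the sum unchanged.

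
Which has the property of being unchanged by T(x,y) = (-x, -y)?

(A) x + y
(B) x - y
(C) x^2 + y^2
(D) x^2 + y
C

An expression E(x,y) is invariant under T if E(T(x,y)) = E(x,y). Here T(x,y) = (-x, -y).
Substitute the transformed coordinates into each option and compare with the original:
(A) x + y  ->  (-x) + (-y) = -x - y   [differs from x + y: not invariant]
(B) x - y  ->  (-x) - (-y) = -x + y   [differs from x - y: not invariant]
(C) x^2 + y^2  ->  (-x)^2 + (-y)^2 = x^2 + y^2   [equals x^2 + y^2: invariant]
(D) x^2 + y  ->  (-x)^2 + (-y) = x^2 - y   [differs from x^2 + y: not invariant]

Only option (C), x^2 + y^2, is unchanged by the transformation.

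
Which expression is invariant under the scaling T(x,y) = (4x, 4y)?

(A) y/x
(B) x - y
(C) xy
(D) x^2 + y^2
A

Under the uniform scaling T(x,y) = (4x, 4y):
Substitute the transformed coordinates into each option and compare with the original:
(A) y/x  ->  (4y)/(4x) = y/x   [equals y/x: invariant]
(B) x - y  ->  (4x) - (4y) = 4x - 4y   [differs from x - y: not invariant]
(C) xy  ->  (4x)(4y) = 16xy   [differs from xy: not invariant]
(D) x^2 + y^2  ->  (4x)^2 + (4y)^2 = 16x^2 + 16y^2   [differs from x^2 + y^2: not invariant]

Only option (A), y/x, is unchanged by the transformation.
The common factor 4 cancels in a ratio of coordinates, while sums, products and sums of squares pick up factors of 4 or 16.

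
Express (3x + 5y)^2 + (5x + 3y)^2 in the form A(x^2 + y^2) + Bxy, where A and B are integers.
34(x^2 + y^2) + 60xy

Expanding: (3x + 5y)^2 = 9x^2 + 30xy + 25y^2
(5x + 3y)^2 = 25x^2 + 30xy + 9y^2
Sum = (9+25)(x^2+y^2) + 60xy = 34(x^2 + y^2) + 60xy
This is symmetric in x and y.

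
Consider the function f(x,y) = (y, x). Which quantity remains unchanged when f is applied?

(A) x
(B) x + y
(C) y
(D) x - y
B

For f(x,y) = (y, x):
After applying f: x' = y, y' = x. So x' + y' = y + x = x + y.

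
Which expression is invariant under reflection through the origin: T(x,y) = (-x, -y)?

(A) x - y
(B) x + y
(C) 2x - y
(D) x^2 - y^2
D

The map is reflection through the origin: T(x,y) = (-x, -y).
Substitute the transformed coordinates into each option and compare with the original:
(A) x - y  ->  (-x) - (-y) = -x + y   [differs from x - y: not invariant]
(B) x + y  ->  (-x) + (-y) = -x - y   [differs from x + y: not invariant]
(C) 2x - y  ->  2(-x) - (-y) = -2x + y   [differs from 2x - y: not invariant]
(D) x^2 - y^2  ->  (-x)^2 - (-y)^2 = x^2 - y^2   [equals x^2 - y^2: invariant]

Only option (D), x^2 - y^2, is unchanged by the transformation.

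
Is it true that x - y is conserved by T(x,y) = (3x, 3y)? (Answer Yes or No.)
No

Substitute T(x,y) = (3x, 3y) into the expression and compare with the original.

Original: x - y
After applying T: (3x) - (3y) = 3x - 3y

This differs from the original x - y (difference: 2x - 2y), so the expression is NOT invariant.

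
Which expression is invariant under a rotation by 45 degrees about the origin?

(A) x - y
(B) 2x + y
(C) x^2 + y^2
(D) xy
C

A rotation by 45 degrees sends (x, y) to (sqrt(2)x/2 - sqrt(2)y/2, sqrt(2)x/2 + sqrt(2)y/2).
Substitute the transformed coordinates into each option and compare with the original:
(A) x - y  ->  (sqrt(2)x/2 - sqrt(2)y/2) - (sqrt(2)x/2 + sqrt(2)y/2) = -sqrt(2)y   [differs from x - y: not invariant]
(B) 2x + y  ->  2(sqrt(2)x/2 - sqrt(2)y/2) + (sqrt(2)x/2 + sqrt(2)y/2) = 3sqrt(2)x/2 - sqrt(2)y/2   [differs from 2x + y: not invariant]
(C) x^2 + y^2  ->  (sqrt(2)x/2 - sqrt(2)y/2)^2 + (sqrt(2)x/2 + sqrt(2)y/2)^2 = x^2 + y^2   [equals x^2 + y^2: invariant]
(D) xy  ->  (sqrt(2)x/2 - sqrt(2)y/2)(sqrt(2)x/2 + sqrt(2)y/2) = x^2/2 - y^2/2   [differs from xy: not invariant]

Only option (C), x^2 + y^2, is unchanged by the transformation.
Geometrically, x^2 + y^2 is the squared distance from the origin, which every rotation about the origin preserves.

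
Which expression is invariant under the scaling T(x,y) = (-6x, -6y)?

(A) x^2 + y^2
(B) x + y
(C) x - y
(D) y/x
D

Under the uniform scaling T(x,y) = (-6x, -6y):
Substitute the transformed coordinates into each option and compare with the original:
(A) x^2 + y^2  ->  (-6x)^2 + (-6y)^2 = 36x^2 + 36y^2   [differs from x^2 + y^2: not invariant]
(B) x + y  ->  (-6x) + (-6y) = -6x - 6y   [differs from x + y: not invariant]
(C) x - y  ->  (-6x) - (-6y) = -6x + 6y   [differs from x - y: not invariant]
(D) y/x  ->  (-6y)/(-6x) = y/x   [equals y/x: invariant]

Only option (D), y/x, is unchanged by the transformation.
The common factor -6 cancels in a ratio of coordinates, while sums, products and sums of squares pick up factors of -6 or 36.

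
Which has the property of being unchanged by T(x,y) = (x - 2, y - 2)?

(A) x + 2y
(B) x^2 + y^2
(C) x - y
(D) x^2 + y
C

An expression E(x,y) is invariant under T if E(T(x,y)) = E(x,y). Here T(x,y) = (x - 2, y - 2).
Substitute the transformed coordinates into each option and compare with the original:
(A) x + 2y  ->  (x - 2) + 2(y - 2) = x + 2y - 6   [differs from x + 2y: not invariant]
(B) x^2 + y^2  ->  (x - 2)^2 + (y - 2)^2 = x^2 - 4x + y^2 - 4y + 8   [differs from x^2 + y^2: not invariant]
(C) x - y  ->  (x - 2) - (y - 2) = x - y   [equals x - y: invariant]
(D) x^2 + y  ->  (x - 2)^2 + (y - 2) = x^2 - 4x + y + 2   [differs from x^2 + y: not invariant]

Only option (C), x - y, is unchanged by the transformation.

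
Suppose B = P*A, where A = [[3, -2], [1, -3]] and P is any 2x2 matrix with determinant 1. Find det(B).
-7

By the multiplicative property of determinants, det(B) = det(P*A) = det(P) * det(A) = det(A),
so the determinant is invariant under multiplication by any determinant-1 matrix; we just need det(A).

det(A) = (3)(-3) - (-2)(1) = -9 - (-2) = -7

Therefore det(B) = 1 * (-7) = -7.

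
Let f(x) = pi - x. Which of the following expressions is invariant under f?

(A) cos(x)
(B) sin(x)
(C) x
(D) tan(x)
B

For f(x) = pi - x:
sin(pi - x) = sin(x), so sine is invariant under this transformation.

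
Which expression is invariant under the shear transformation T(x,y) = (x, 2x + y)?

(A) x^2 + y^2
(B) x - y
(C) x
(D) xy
C

Under the shear T(x,y) = (x, 2x + y):
Substitute the transformed coordinates into each option and compare with the original:
(A) x^2 + y^2  ->  (x)^2 + (2x + y)^2 = 5x^2 + 4xy + y^2   [differs from x^2 + y^2: not invariant]
(B) x - y  ->  (x) - (2x + y) = -x - y   [differs from x - y: not invariant]
(C) x  ->  (x) = x   [equals x: invariant]
(D) xy  ->  (x)(2x + y) = 2x^2 + xy   [differs from xy: not invariant]

Only option (C), x, is unchanged by the transformation.
A vertical shear moves points parallel to the y-axis, so the x-coordinate (and any function of x alone) is unchanged.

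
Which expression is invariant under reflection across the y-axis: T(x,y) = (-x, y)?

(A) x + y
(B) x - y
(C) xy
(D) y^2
D

The map is reflection across the y-axis: T(x,y) = (-x, y).
Substitute the transformed coordinates into each option and compare with the original:
(A) x + y  ->  (-x) + (y) = -x + y   [differs from x + y: not invariant]
(B) x - y  ->  (-x) - (y) = -x - y   [differs from x - y: not invariant]
(C) xy  ->  (-x)(y) = -xy   [differs from xy: not invariant]
(D) y^2  ->  (y)^2 = y^2   [equals y^2: invariant]

Only option (D), y^2, is unchanged by the transformation.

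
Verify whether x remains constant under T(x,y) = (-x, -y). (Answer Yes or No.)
No

Substitute T(x,y) = (-x, -y) into the expression and compare with the original.

Original: x
After applying T: (-x) = -x

This differs from the original x (difference: -2x), so the expression is NOT invariant.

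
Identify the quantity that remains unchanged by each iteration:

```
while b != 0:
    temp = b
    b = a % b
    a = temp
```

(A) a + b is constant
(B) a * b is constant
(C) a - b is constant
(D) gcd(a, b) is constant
D

A loop invariant must hold before the first iteration and be re-established by every execution of the body.

(D) gcd(a, b) is constant: One iteration replaces (a, b) by (b, a mod b). Since a mod b = a - q*b for an integer q, any common divisor of a and b divides b and a mod b, and conversely; hence gcd(b, a mod b) = gcd(a, b). For instance (30, 12) -> (12, 6) keeps gcd = 6. At exit b = 0 and a = gcd of the original inputs.

The other options fail:
(A) a + b is constant: e.g. (a, b) = (30, 12) -> (12, 6): the sum goes from 42 to 18.
(B) a * b is constant: e.g. (a, b) = (30, 12) -> (12, 6): the product goes from 360 to 72.
(C) a - b is constant: e.g. (a, b) = (30, 12) -> (12, 6): the difference goes from 18 to 6.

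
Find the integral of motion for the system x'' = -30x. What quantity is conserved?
E = (x')^2 + 30x^2

Multiply the equation by x':
x' * x'' = -30x * x'
The left side is d/dt[(x')^2/2] and the right side is d/dt[-30x^2/2], so
d/dt[(x')^2/2 + 30x^2/2] = 0, i.e. (x')^2/2 + 30x^2/2 = constant.
Multiplying by 2, the integral of motion is E = (x')^2 + 30x^2.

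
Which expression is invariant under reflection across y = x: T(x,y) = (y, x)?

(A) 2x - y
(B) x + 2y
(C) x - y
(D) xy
D

The map is reflection across y = x: T(x,y) = (y, x).
Substitute the transformed coordinates into each option and compare with the original:
(A) 2x - y  ->  2(y) - (x) = -x + 2y   [differs from 2x - y: not invariant]
(B) x + 2y  ->  (y) + 2(x) = 2x + y   [differs from x + 2y: not invariant]
(C) x - y  ->  (y) - (x) = -x + y   [differs from x - y: not invariant]
(D) xy  ->  (y)(x) = xy   [equals xy: invariant]

Only option (D), xy, is unchanged by the transformation.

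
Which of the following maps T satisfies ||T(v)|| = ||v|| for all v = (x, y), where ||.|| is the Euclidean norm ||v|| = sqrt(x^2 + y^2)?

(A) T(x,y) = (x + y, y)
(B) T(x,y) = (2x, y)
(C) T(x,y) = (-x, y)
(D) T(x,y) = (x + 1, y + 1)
C

A transformation preserves a norm if ||T(v)|| = ||v|| for every v; a single vector where the norm changes rules an option out.

(A) T(x,y) = (x + y, y): v = (0, 1) has norm sqrt((0)^2 + (1)^2) = 1, but T(v) = (1, 1) has norm sqrt(2) -- not preserved.
(B) T(x,y) = (2x, y): v = (1, 0) has norm sqrt((1)^2 + (0)^2) = 1, but T(v) = (2, 0) has norm 2 -- not preserved.
(C) T(x,y) = (-x, y): preserves the norm -- it is an orthogonal map (a rotation/reflection), and (-x)^2 + (y)^2 simplifies to x^2 + y^2.
(D) T(x,y) = (x + 1, y + 1): v = (1, 0) has norm sqrt((1)^2 + (0)^2) = 1, but T(v) = (2, 1) has norm sqrt(5) -- not preserved.

Therefore the answer is (C).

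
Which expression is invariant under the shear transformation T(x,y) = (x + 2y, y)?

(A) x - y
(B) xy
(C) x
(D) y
D

Under the shear T(x,y) = (x + 2y, y):
Substitute the transformed coordinates into each option and compare with the original:
(A) x - y  ->  (x + 2y) - (y) = x + y   [differs from x - y: not invariant]
(B) xy  ->  (x + 2y)(y) = xy + 2y^2   [differs from xy: not invariant]
(C) x  ->  (x + 2y) = x + 2y   [differs from x: not invariant]
(D) y  ->  (y) = y   [equals y: invariant]

Only option (D), y, is unchanged by the transformation.
A horizontal shear moves points parallel to the x-axis, so the y-coordinate (and any function of y alone) is unchanged.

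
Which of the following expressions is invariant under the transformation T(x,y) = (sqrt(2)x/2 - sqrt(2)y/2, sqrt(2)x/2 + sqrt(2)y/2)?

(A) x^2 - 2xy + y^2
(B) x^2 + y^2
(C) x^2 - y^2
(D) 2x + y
B

An expression E(x,y) is invariant under T if E(T(x,y)) = E(x,y). Here T(x,y) = (sqrt(2)x/2 - sqrt(2)y/2, sqrt(2)x/2 + sqrt(2)y/2).
Substitute the transformed coordinates into each option and compare with the original:
(A) x^2 - 2xy + y^2  ->  (sqrt(2)x/2 - sqrt(2)y/2)^2 - 2(sqrt(2)x/2 - sqrt(2)y/2)(sqrt(2)x/2 + sqrt(2)y/2) + (sqrt(2)x/2 + sqrt(2)y/2)^2 = 2y^2   [differs from x^2 - 2xy + y^2: not invariant]
(B) x^2 + y^2  ->  (sqrt(2)x/2 - sqrt(2)y/2)^2 + (sqrt(2)x/2 + sqrt(2)y/2)^2 = x^2 + y^2   [equals x^2 + y^2: invariant]
(C) x^2 - y^2  ->  (sqrt(2)x/2 - sqrt(2)y/2)^2 - (sqrt(2)x/2 + sqrt(2)y/2)^2 = -2xy   [differs from x^2 - y^2: not invariant]
(D) 2x + y  ->  2(sqrt(2)x/2 - sqrt(2)y/2) + (sqrt(2)x/2 + sqrt(2)y/2) = 3sqrt(2)x/2 - sqrt(2)y/2   [differs from 2x + y: not invariant]

Only option (B), x^2 + y^2, is unchanged by the transformation.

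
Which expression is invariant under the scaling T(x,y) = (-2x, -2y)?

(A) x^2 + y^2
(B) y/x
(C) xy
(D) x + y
B

Under the uniform scaling T(x,y) = (-2x, -2y):
Substitute the transformed coordinates into each option and compare with the original:
(A) x^2 + y^2  ->  (-2x)^2 + (-2y)^2 = 4x^2 + 4y^2   [differs from x^2 + y^2: not invariant]
(B) y/x  ->  (-2y)/(-2x) = y/x   [equals y/x: invariant]
(C) xy  ->  (-2x)(-2y) = 4xy   [differs from xy: not invariant]
(D) x + y  ->  (-2x) + (-2y) = -2x - 2y   [differs from x + y: not invariant]

Only option (B), y/x, is unchanged by the transformation.
The common factor -2 cancels in a ratio of coordinates, while sums, products and sums of squares pick up factors of -2 or 4.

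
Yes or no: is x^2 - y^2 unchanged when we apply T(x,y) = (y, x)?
No

Substitute T(x,y) = (y, x) into the expression and compare with the original.

Original: x^2 - y^2
After applying T: (y)^2 - (x)^2 = -x^2 + y^2

This differs from the original x^2 - y^2 (difference: -2x^2 + 2y^2), so the expression is NOT invariant.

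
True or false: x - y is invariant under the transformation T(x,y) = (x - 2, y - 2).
True

Substitute T(x,y) = (x - 2, y - 2) into the expression and compare with the original.

Original: x - y
After applying T: (x - 2) - (y - 2) = x - y

This is identical to the original x - y, so the expression is invariant.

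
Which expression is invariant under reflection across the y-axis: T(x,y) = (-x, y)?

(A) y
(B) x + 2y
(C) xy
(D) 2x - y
A

The map is reflection across the y-axis: T(x,y) = (-x, y).
Substitute the transformed coordinates into each option and compare with the original:
(A) y  ->  (y) = y   [equals y: invariant]
(B) x + 2y  ->  (-x) + 2(y) = -x + 2y   [differs from x + 2y: not invariant]
(C) xy  ->  (-x)(y) = -xy   [differs from xy: not invariant]
(D) 2x - y  ->  2(-x) - (y) = -2x - y   [differs from 2x - y: not invariant]

Only option (A), y, is unchanged by the transformation.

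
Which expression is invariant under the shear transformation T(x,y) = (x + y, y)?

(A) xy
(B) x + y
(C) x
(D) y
D

Under the shear T(x,y) = (x + y, y):
Substitute the transformed coordinates into each option and compare with the original:
(A) xy  ->  (x + y)(y) = xy + y^2   [differs from xy: not invariant]
(B) x + y  ->  (x + y) + (y) = x + 2y   [differs from x + y: not invariant]
(C) x  ->  (x + y) = x + y   [differs from x: not invariant]
(D) y  ->  (y) = y   [equals y: invariant]

Only option (D), y, is unchanged by the transformation.
A horizontal shear moves points parallel to the x-axis, so the y-coordinate (and any function of y alone) is unchanged.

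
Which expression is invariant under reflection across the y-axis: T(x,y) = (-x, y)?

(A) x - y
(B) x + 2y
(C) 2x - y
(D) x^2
D

The map is reflection across the y-axis: T(x,y) = (-x, y).
Substitute the transformed coordinates into each option and compare with the original:
(A) x - y  ->  (-x) - (y) = -x - y   [differs from x - y: not invariant]
(B) x + 2y  ->  (-x) + 2(y) = -x + 2y   [differs from x + 2y: not invariant]
(C) 2x - y  ->  2(-x) - (y) = -2x - y   [differs from 2x - y: not invariant]
(D) x^2  ->  (-x)^2 = x^2   [equals x^2: invariant]

Only option (D), x^2, is unchanged by the transformation.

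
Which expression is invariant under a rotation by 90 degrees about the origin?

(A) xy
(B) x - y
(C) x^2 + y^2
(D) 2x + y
C

A rotation by 90 degrees sends (x, y) to (-y, x).
Substitute the transformed coordinates into each option and compare with the original:
(A) xy  ->  (-y)(x) = -xy   [differs from xy: not invariant]
(B) x - y  ->  (-y) - (x) = -x - y   [differs from x - y: not invariant]
(C) x^2 + y^2  ->  (-y)^2 + (x)^2 = x^2 + y^2   [equals x^2 + y^2: invariant]
(D) 2x + y  ->  2(-y) + (x) = x - 2y   [differs from 2x + y: not invariant]

Only option (C), x^2 + y^2, is unchanged by the transformation.
Geometrically, x^2 + y^2 is the squared distance from the origin, which every rotation about the origin preserves.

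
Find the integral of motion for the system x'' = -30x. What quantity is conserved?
E = (x')^2 + 30x^2

Multiply the equation by x':
x' * x'' = -30x * x'
The left side is d/dt[(x')^2/2] and the right side is d/dt[-30x^2/2], so
d/dt[(x')^2/2 + 30x^2/2] = 0, i.e. (x')^2/2 + 30x^2/2 = constant.
Multiplying by 2, the integral of motion is E = (x')^2 + 30x^2.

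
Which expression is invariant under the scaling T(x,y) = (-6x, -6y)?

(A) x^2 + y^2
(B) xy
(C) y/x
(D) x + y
C

Under the uniform scaling T(x,y) = (-6x, -6y):
Substitute the transformed coordinates into each option and compare with the original:
(A) x^2 + y^2  ->  (-6x)^2 + (-6y)^2 = 36x^2 + 36y^2   [differs from x^2 + y^2: not invariant]
(B) xy  ->  (-6x)(-6y) = 36xy   [differs from xy: not invariant]
(C) y/x  ->  (-6y)/(-6x) = y/x   [equals y/x: invariant]
(D) x + y  ->  (-6x) + (-6y) = -6x - 6y   [differs from x + y: not invariant]

Only option (C), y/x, is unchanged by the transformation.
The common factor -6 cancels in a ratio of coordinates, while sums, products and sums of squares pick up factors of -6 or 36.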